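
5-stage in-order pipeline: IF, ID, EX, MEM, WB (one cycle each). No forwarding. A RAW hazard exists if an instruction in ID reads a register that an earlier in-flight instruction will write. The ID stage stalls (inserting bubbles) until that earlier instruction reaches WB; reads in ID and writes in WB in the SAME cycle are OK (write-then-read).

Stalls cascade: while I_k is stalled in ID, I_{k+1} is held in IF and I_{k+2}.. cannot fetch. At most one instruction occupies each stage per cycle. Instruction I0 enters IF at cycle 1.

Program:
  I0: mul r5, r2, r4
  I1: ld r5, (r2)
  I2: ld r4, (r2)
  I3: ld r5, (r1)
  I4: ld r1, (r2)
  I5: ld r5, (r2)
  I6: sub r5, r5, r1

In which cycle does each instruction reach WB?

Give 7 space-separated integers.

Answer: 5 6 7 8 9 10 13

Derivation:
I0 mul r5 <- r2,r4: IF@1 ID@2 stall=0 (-) EX@3 MEM@4 WB@5
I1 ld r5 <- r2: IF@2 ID@3 stall=0 (-) EX@4 MEM@5 WB@6
I2 ld r4 <- r2: IF@3 ID@4 stall=0 (-) EX@5 MEM@6 WB@7
I3 ld r5 <- r1: IF@4 ID@5 stall=0 (-) EX@6 MEM@7 WB@8
I4 ld r1 <- r2: IF@5 ID@6 stall=0 (-) EX@7 MEM@8 WB@9
I5 ld r5 <- r2: IF@6 ID@7 stall=0 (-) EX@8 MEM@9 WB@10
I6 sub r5 <- r5,r1: IF@7 ID@8 stall=2 (RAW on I5.r5 (WB@10)) EX@11 MEM@12 WB@13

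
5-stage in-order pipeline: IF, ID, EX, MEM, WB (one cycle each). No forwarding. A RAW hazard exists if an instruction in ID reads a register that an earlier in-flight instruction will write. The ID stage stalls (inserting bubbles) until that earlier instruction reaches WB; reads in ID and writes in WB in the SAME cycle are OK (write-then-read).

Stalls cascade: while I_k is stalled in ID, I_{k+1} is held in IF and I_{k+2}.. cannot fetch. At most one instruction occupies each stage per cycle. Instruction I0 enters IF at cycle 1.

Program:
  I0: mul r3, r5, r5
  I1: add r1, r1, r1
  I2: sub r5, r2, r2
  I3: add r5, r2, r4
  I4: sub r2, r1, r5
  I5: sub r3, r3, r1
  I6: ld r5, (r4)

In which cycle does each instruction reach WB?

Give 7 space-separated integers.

I0 mul r3 <- r5,r5: IF@1 ID@2 stall=0 (-) EX@3 MEM@4 WB@5
I1 add r1 <- r1,r1: IF@2 ID@3 stall=0 (-) EX@4 MEM@5 WB@6
I2 sub r5 <- r2,r2: IF@3 ID@4 stall=0 (-) EX@5 MEM@6 WB@7
I3 add r5 <- r2,r4: IF@4 ID@5 stall=0 (-) EX@6 MEM@7 WB@8
I4 sub r2 <- r1,r5: IF@5 ID@6 stall=2 (RAW on I3.r5 (WB@8)) EX@9 MEM@10 WB@11
I5 sub r3 <- r3,r1: IF@6 ID@9 stall=0 (-) EX@10 MEM@11 WB@12
I6 ld r5 <- r4: IF@9 ID@10 stall=0 (-) EX@11 MEM@12 WB@13

Answer: 5 6 7 8 11 12 13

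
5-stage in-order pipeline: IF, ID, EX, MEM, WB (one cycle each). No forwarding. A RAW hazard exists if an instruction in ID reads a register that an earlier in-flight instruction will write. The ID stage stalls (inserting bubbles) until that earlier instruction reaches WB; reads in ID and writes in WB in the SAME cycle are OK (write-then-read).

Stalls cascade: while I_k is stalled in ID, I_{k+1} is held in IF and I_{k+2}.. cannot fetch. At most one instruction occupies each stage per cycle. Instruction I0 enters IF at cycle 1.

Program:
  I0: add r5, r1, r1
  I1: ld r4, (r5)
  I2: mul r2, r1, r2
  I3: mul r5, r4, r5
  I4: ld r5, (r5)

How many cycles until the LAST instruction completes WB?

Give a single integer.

I0 add r5 <- r1,r1: IF@1 ID@2 stall=0 (-) EX@3 MEM@4 WB@5
I1 ld r4 <- r5: IF@2 ID@3 stall=2 (RAW on I0.r5 (WB@5)) EX@6 MEM@7 WB@8
I2 mul r2 <- r1,r2: IF@3 ID@6 stall=0 (-) EX@7 MEM@8 WB@9
I3 mul r5 <- r4,r5: IF@6 ID@7 stall=1 (RAW on I1.r4 (WB@8)) EX@9 MEM@10 WB@11
I4 ld r5 <- r5: IF@7 ID@9 stall=2 (RAW on I3.r5 (WB@11)) EX@12 MEM@13 WB@14

Answer: 14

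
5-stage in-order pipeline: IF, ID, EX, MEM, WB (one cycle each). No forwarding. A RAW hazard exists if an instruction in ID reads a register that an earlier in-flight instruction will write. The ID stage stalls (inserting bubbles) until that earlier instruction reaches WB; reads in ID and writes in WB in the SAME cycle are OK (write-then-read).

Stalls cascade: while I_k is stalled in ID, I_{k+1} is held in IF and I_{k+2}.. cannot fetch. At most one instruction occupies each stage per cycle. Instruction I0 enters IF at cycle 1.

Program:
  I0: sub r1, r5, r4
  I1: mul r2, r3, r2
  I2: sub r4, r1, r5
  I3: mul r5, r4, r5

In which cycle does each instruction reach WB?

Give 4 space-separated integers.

Answer: 5 6 8 11

Derivation:
I0 sub r1 <- r5,r4: IF@1 ID@2 stall=0 (-) EX@3 MEM@4 WB@5
I1 mul r2 <- r3,r2: IF@2 ID@3 stall=0 (-) EX@4 MEM@5 WB@6
I2 sub r4 <- r1,r5: IF@3 ID@4 stall=1 (RAW on I0.r1 (WB@5)) EX@6 MEM@7 WB@8
I3 mul r5 <- r4,r5: IF@4 ID@6 stall=2 (RAW on I2.r4 (WB@8)) EX@9 MEM@10 WB@11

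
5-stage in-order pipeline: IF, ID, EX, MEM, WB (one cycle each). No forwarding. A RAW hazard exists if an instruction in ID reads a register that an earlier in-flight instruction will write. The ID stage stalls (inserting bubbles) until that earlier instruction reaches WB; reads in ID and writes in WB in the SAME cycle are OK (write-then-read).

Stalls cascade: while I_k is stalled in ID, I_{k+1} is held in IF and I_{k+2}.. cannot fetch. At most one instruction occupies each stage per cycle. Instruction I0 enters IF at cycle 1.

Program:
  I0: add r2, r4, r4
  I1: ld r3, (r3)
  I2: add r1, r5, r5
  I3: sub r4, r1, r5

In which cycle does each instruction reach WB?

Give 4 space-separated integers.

Answer: 5 6 7 10

Derivation:
I0 add r2 <- r4,r4: IF@1 ID@2 stall=0 (-) EX@3 MEM@4 WB@5
I1 ld r3 <- r3: IF@2 ID@3 stall=0 (-) EX@4 MEM@5 WB@6
I2 add r1 <- r5,r5: IF@3 ID@4 stall=0 (-) EX@5 MEM@6 WB@7
I3 sub r4 <- r1,r5: IF@4 ID@5 stall=2 (RAW on I2.r1 (WB@7)) EX@8 MEM@9 WB@10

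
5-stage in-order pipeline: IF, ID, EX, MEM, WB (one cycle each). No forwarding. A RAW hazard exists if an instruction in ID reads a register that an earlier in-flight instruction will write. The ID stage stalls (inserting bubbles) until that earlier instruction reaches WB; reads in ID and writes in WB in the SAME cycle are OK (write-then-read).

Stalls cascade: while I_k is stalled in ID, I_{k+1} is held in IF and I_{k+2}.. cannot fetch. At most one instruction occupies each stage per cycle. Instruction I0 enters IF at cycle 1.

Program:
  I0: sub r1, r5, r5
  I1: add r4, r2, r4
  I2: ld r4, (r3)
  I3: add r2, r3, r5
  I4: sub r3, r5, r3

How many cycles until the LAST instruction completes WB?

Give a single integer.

Answer: 9

Derivation:
I0 sub r1 <- r5,r5: IF@1 ID@2 stall=0 (-) EX@3 MEM@4 WB@5
I1 add r4 <- r2,r4: IF@2 ID@3 stall=0 (-) EX@4 MEM@5 WB@6
I2 ld r4 <- r3: IF@3 ID@4 stall=0 (-) EX@5 MEM@6 WB@7
I3 add r2 <- r3,r5: IF@4 ID@5 stall=0 (-) EX@6 MEM@7 WB@8
I4 sub r3 <- r5,r3: IF@5 ID@6 stall=0 (-) EX@7 MEM@8 WB@9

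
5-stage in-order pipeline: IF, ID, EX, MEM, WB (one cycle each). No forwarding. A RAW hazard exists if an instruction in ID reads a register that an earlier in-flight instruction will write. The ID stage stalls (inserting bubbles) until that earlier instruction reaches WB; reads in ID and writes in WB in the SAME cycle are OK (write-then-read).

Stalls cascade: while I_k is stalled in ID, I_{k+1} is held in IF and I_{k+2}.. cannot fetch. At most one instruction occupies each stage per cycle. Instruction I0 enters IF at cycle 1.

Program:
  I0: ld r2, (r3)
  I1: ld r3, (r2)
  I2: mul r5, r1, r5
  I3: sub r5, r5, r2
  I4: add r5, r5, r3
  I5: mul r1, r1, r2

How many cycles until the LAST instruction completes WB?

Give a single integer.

I0 ld r2 <- r3: IF@1 ID@2 stall=0 (-) EX@3 MEM@4 WB@5
I1 ld r3 <- r2: IF@2 ID@3 stall=2 (RAW on I0.r2 (WB@5)) EX@6 MEM@7 WB@8
I2 mul r5 <- r1,r5: IF@3 ID@6 stall=0 (-) EX@7 MEM@8 WB@9
I3 sub r5 <- r5,r2: IF@6 ID@7 stall=2 (RAW on I2.r5 (WB@9)) EX@10 MEM@11 WB@12
I4 add r5 <- r5,r3: IF@7 ID@10 stall=2 (RAW on I3.r5 (WB@12)) EX@13 MEM@14 WB@15
I5 mul r1 <- r1,r2: IF@10 ID@13 stall=0 (-) EX@14 MEM@15 WB@16

Answer: 16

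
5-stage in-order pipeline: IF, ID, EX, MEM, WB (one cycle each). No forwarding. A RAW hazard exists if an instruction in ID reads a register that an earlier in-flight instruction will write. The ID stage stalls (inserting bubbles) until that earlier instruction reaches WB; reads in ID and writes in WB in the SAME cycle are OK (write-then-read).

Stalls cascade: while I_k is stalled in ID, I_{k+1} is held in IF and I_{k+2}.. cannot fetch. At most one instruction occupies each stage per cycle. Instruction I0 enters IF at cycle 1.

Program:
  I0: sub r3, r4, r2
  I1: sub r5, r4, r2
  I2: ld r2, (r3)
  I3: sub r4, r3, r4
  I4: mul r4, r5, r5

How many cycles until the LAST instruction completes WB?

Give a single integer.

Answer: 10

Derivation:
I0 sub r3 <- r4,r2: IF@1 ID@2 stall=0 (-) EX@3 MEM@4 WB@5
I1 sub r5 <- r4,r2: IF@2 ID@3 stall=0 (-) EX@4 MEM@5 WB@6
I2 ld r2 <- r3: IF@3 ID@4 stall=1 (RAW on I0.r3 (WB@5)) EX@6 MEM@7 WB@8
I3 sub r4 <- r3,r4: IF@4 ID@6 stall=0 (-) EX@7 MEM@8 WB@9
I4 mul r4 <- r5,r5: IF@6 ID@7 stall=0 (-) EX@8 MEM@9 WB@10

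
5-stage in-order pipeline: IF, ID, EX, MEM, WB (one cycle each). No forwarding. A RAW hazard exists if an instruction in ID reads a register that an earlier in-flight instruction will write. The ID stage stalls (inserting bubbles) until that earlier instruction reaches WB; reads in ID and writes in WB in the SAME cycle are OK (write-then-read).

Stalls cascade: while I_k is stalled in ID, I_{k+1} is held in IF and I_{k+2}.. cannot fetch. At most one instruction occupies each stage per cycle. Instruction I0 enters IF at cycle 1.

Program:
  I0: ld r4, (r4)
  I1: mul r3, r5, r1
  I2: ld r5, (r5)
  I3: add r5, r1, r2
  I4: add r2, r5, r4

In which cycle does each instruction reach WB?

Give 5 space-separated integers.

I0 ld r4 <- r4: IF@1 ID@2 stall=0 (-) EX@3 MEM@4 WB@5
I1 mul r3 <- r5,r1: IF@2 ID@3 stall=0 (-) EX@4 MEM@5 WB@6
I2 ld r5 <- r5: IF@3 ID@4 stall=0 (-) EX@5 MEM@6 WB@7
I3 add r5 <- r1,r2: IF@4 ID@5 stall=0 (-) EX@6 MEM@7 WB@8
I4 add r2 <- r5,r4: IF@5 ID@6 stall=2 (RAW on I3.r5 (WB@8)) EX@9 MEM@10 WB@11

Answer: 5 6 7 8 11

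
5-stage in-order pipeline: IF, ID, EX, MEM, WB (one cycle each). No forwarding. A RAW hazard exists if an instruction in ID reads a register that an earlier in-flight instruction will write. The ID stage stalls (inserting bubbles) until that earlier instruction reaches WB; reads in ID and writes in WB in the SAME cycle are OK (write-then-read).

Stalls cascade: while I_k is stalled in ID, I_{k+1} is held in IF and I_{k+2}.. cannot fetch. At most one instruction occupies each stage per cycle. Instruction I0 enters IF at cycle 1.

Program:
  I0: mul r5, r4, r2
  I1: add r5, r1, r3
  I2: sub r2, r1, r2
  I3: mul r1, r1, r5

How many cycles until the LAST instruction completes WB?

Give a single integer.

I0 mul r5 <- r4,r2: IF@1 ID@2 stall=0 (-) EX@3 MEM@4 WB@5
I1 add r5 <- r1,r3: IF@2 ID@3 stall=0 (-) EX@4 MEM@5 WB@6
I2 sub r2 <- r1,r2: IF@3 ID@4 stall=0 (-) EX@5 MEM@6 WB@7
I3 mul r1 <- r1,r5: IF@4 ID@5 stall=1 (RAW on I1.r5 (WB@6)) EX@7 MEM@8 WB@9

Answer: 9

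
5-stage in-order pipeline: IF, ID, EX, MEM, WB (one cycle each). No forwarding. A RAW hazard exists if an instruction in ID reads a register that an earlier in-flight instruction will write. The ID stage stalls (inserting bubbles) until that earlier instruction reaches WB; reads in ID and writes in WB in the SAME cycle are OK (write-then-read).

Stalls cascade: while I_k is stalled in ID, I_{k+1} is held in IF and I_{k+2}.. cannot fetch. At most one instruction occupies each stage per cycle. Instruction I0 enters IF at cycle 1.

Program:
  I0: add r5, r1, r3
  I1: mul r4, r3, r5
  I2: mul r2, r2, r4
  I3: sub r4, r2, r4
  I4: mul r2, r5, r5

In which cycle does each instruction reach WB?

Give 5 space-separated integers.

I0 add r5 <- r1,r3: IF@1 ID@2 stall=0 (-) EX@3 MEM@4 WB@5
I1 mul r4 <- r3,r5: IF@2 ID@3 stall=2 (RAW on I0.r5 (WB@5)) EX@6 MEM@7 WB@8
I2 mul r2 <- r2,r4: IF@3 ID@6 stall=2 (RAW on I1.r4 (WB@8)) EX@9 MEM@10 WB@11
I3 sub r4 <- r2,r4: IF@6 ID@9 stall=2 (RAW on I2.r2 (WB@11)) EX@12 MEM@13 WB@14
I4 mul r2 <- r5,r5: IF@9 ID@12 stall=0 (-) EX@13 MEM@14 WB@15

Answer: 5 8 11 14 15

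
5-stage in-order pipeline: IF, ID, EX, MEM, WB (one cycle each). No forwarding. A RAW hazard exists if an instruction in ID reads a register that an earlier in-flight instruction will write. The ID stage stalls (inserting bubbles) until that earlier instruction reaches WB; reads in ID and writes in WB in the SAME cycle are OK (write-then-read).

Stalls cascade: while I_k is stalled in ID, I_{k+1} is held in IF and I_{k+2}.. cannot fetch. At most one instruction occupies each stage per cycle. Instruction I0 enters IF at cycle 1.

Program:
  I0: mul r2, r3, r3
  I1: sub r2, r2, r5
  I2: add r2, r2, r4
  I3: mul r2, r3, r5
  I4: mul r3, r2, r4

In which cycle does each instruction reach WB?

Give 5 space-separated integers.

Answer: 5 8 11 12 15

Derivation:
I0 mul r2 <- r3,r3: IF@1 ID@2 stall=0 (-) EX@3 MEM@4 WB@5
I1 sub r2 <- r2,r5: IF@2 ID@3 stall=2 (RAW on I0.r2 (WB@5)) EX@6 MEM@7 WB@8
I2 add r2 <- r2,r4: IF@3 ID@6 stall=2 (RAW on I1.r2 (WB@8)) EX@9 MEM@10 WB@11
I3 mul r2 <- r3,r5: IF@6 ID@9 stall=0 (-) EX@10 MEM@11 WB@12
I4 mul r3 <- r2,r4: IF@9 ID@10 stall=2 (RAW on I3.r2 (WB@12)) EX@13 MEM@14 WB@15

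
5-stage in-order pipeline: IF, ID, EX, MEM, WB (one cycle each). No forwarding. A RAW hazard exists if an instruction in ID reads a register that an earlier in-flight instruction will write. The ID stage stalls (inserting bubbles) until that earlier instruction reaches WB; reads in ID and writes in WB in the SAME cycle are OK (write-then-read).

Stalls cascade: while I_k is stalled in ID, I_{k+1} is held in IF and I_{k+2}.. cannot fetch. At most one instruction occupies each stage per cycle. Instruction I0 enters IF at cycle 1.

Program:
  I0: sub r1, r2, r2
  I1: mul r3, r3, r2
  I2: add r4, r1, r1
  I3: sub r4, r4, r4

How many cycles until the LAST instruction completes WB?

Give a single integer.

Answer: 11

Derivation:
I0 sub r1 <- r2,r2: IF@1 ID@2 stall=0 (-) EX@3 MEM@4 WB@5
I1 mul r3 <- r3,r2: IF@2 ID@3 stall=0 (-) EX@4 MEM@5 WB@6
I2 add r4 <- r1,r1: IF@3 ID@4 stall=1 (RAW on I0.r1 (WB@5)) EX@6 MEM@7 WB@8
I3 sub r4 <- r4,r4: IF@4 ID@6 stall=2 (RAW on I2.r4 (WB@8)) EX@9 MEM@10 WB@11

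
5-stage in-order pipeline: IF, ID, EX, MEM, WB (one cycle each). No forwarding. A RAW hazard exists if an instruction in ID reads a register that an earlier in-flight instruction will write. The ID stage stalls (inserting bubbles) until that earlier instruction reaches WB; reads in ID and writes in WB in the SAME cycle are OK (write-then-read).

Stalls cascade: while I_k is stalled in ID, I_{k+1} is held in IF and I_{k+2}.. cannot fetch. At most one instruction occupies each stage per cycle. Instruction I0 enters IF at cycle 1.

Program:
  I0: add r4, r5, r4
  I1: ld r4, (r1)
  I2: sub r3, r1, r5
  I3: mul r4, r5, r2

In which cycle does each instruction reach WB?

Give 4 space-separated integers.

I0 add r4 <- r5,r4: IF@1 ID@2 stall=0 (-) EX@3 MEM@4 WB@5
I1 ld r4 <- r1: IF@2 ID@3 stall=0 (-) EX@4 MEM@5 WB@6
I2 sub r3 <- r1,r5: IF@3 ID@4 stall=0 (-) EX@5 MEM@6 WB@7
I3 mul r4 <- r5,r2: IF@4 ID@5 stall=0 (-) EX@6 MEM@7 WB@8

Answer: 5 6 7 8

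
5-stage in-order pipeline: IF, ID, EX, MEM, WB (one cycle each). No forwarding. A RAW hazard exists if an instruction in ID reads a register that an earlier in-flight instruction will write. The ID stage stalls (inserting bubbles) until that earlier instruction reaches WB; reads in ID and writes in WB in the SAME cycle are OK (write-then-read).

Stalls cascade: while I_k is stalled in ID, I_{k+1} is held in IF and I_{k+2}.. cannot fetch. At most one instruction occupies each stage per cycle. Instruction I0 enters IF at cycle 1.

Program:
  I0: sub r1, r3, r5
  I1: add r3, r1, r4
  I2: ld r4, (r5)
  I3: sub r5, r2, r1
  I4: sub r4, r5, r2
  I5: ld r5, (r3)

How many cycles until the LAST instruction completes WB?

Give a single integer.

I0 sub r1 <- r3,r5: IF@1 ID@2 stall=0 (-) EX@3 MEM@4 WB@5
I1 add r3 <- r1,r4: IF@2 ID@3 stall=2 (RAW on I0.r1 (WB@5)) EX@6 MEM@7 WB@8
I2 ld r4 <- r5: IF@3 ID@6 stall=0 (-) EX@7 MEM@8 WB@9
I3 sub r5 <- r2,r1: IF@6 ID@7 stall=0 (-) EX@8 MEM@9 WB@10
I4 sub r4 <- r5,r2: IF@7 ID@8 stall=2 (RAW on I3.r5 (WB@10)) EX@11 MEM@12 WB@13
I5 ld r5 <- r3: IF@8 ID@11 stall=0 (-) EX@12 MEM@13 WB@14

Answer: 14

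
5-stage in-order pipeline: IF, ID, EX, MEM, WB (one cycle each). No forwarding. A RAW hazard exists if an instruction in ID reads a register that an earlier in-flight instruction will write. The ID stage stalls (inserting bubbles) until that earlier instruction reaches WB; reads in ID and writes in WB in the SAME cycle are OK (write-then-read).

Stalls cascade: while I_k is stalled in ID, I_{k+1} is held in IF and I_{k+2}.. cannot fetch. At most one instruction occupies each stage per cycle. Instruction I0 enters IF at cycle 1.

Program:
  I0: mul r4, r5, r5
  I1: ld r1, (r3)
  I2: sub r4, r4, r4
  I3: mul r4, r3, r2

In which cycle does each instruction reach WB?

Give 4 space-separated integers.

Answer: 5 6 8 9

Derivation:
I0 mul r4 <- r5,r5: IF@1 ID@2 stall=0 (-) EX@3 MEM@4 WB@5
I1 ld r1 <- r3: IF@2 ID@3 stall=0 (-) EX@4 MEM@5 WB@6
I2 sub r4 <- r4,r4: IF@3 ID@4 stall=1 (RAW on I0.r4 (WB@5)) EX@6 MEM@7 WB@8
I3 mul r4 <- r3,r2: IF@4 ID@6 stall=0 (-) EX@7 MEM@8 WB@9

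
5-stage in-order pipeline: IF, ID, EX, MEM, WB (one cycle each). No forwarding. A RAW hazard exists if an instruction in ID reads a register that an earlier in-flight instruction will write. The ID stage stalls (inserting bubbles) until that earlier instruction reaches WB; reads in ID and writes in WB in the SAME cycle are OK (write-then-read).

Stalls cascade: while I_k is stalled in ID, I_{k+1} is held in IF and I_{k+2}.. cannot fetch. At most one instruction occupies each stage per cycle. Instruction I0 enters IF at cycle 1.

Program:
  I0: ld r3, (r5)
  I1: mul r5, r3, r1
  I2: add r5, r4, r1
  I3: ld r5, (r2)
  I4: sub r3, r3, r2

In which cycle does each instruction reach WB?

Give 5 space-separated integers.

Answer: 5 8 9 10 11

Derivation:
I0 ld r3 <- r5: IF@1 ID@2 stall=0 (-) EX@3 MEM@4 WB@5
I1 mul r5 <- r3,r1: IF@2 ID@3 stall=2 (RAW on I0.r3 (WB@5)) EX@6 MEM@7 WB@8
I2 add r5 <- r4,r1: IF@3 ID@6 stall=0 (-) EX@7 MEM@8 WB@9
I3 ld r5 <- r2: IF@6 ID@7 stall=0 (-) EX@8 MEM@9 WB@10
I4 sub r3 <- r3,r2: IF@7 ID@8 stall=0 (-) EX@9 MEM@10 WB@11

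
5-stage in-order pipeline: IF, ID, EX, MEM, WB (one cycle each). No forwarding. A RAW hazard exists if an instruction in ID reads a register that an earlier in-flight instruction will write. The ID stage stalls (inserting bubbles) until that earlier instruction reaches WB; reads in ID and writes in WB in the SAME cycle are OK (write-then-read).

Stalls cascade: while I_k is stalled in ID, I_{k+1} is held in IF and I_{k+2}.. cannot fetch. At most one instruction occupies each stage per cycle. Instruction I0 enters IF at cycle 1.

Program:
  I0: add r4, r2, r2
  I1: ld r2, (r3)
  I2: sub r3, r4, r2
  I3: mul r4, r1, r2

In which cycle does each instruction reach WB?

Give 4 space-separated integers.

I0 add r4 <- r2,r2: IF@1 ID@2 stall=0 (-) EX@3 MEM@4 WB@5
I1 ld r2 <- r3: IF@2 ID@3 stall=0 (-) EX@4 MEM@5 WB@6
I2 sub r3 <- r4,r2: IF@3 ID@4 stall=2 (RAW on I1.r2 (WB@6)) EX@7 MEM@8 WB@9
I3 mul r4 <- r1,r2: IF@4 ID@7 stall=0 (-) EX@8 MEM@9 WB@10

Answer: 5 6 9 10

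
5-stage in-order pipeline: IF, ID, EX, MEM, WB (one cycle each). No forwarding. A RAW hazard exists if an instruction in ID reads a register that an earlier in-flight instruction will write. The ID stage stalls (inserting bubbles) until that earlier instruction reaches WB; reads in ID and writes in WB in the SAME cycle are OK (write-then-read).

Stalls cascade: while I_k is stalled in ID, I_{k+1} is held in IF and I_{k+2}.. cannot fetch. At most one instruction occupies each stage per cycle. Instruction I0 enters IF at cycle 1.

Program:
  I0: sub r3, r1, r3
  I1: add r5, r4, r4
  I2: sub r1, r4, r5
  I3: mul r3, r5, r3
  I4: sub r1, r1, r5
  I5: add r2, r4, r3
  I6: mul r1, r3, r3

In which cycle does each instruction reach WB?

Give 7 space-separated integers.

Answer: 5 6 9 10 12 13 14

Derivation:
I0 sub r3 <- r1,r3: IF@1 ID@2 stall=0 (-) EX@3 MEM@4 WB@5
I1 add r5 <- r4,r4: IF@2 ID@3 stall=0 (-) EX@4 MEM@5 WB@6
I2 sub r1 <- r4,r5: IF@3 ID@4 stall=2 (RAW on I1.r5 (WB@6)) EX@7 MEM@8 WB@9
I3 mul r3 <- r5,r3: IF@4 ID@7 stall=0 (-) EX@8 MEM@9 WB@10
I4 sub r1 <- r1,r5: IF@7 ID@8 stall=1 (RAW on I2.r1 (WB@9)) EX@10 MEM@11 WB@12
I5 add r2 <- r4,r3: IF@8 ID@10 stall=0 (-) EX@11 MEM@12 WB@13
I6 mul r1 <- r3,r3: IF@10 ID@11 stall=0 (-) EX@12 MEM@13 WB@14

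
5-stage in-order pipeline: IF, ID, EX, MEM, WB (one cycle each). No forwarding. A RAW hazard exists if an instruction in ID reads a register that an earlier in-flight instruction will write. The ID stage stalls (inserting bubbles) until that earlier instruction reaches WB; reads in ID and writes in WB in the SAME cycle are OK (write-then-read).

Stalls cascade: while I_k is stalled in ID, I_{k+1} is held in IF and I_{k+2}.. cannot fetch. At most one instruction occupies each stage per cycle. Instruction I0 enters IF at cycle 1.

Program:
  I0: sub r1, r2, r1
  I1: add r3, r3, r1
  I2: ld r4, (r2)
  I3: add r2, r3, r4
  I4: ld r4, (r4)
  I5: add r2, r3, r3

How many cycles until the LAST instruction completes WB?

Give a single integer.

I0 sub r1 <- r2,r1: IF@1 ID@2 stall=0 (-) EX@3 MEM@4 WB@5
I1 add r3 <- r3,r1: IF@2 ID@3 stall=2 (RAW on I0.r1 (WB@5)) EX@6 MEM@7 WB@8
I2 ld r4 <- r2: IF@3 ID@6 stall=0 (-) EX@7 MEM@8 WB@9
I3 add r2 <- r3,r4: IF@6 ID@7 stall=2 (RAW on I2.r4 (WB@9)) EX@10 MEM@11 WB@12
I4 ld r4 <- r4: IF@7 ID@10 stall=0 (-) EX@11 MEM@12 WB@13
I5 add r2 <- r3,r3: IF@10 ID@11 stall=0 (-) EX@12 MEM@13 WB@14

Answer: 14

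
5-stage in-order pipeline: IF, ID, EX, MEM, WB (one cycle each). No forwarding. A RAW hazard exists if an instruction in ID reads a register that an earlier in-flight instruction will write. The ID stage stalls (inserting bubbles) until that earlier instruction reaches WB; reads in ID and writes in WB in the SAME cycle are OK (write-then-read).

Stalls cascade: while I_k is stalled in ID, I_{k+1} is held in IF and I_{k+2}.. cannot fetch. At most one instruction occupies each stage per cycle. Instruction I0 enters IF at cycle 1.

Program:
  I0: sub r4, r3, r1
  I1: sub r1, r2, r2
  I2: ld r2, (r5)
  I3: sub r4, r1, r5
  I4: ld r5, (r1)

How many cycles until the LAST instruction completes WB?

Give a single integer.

I0 sub r4 <- r3,r1: IF@1 ID@2 stall=0 (-) EX@3 MEM@4 WB@5
I1 sub r1 <- r2,r2: IF@2 ID@3 stall=0 (-) EX@4 MEM@5 WB@6
I2 ld r2 <- r5: IF@3 ID@4 stall=0 (-) EX@5 MEM@6 WB@7
I3 sub r4 <- r1,r5: IF@4 ID@5 stall=1 (RAW on I1.r1 (WB@6)) EX@7 MEM@8 WB@9
I4 ld r5 <- r1: IF@5 ID@7 stall=0 (-) EX@8 MEM@9 WB@10

Answer: 10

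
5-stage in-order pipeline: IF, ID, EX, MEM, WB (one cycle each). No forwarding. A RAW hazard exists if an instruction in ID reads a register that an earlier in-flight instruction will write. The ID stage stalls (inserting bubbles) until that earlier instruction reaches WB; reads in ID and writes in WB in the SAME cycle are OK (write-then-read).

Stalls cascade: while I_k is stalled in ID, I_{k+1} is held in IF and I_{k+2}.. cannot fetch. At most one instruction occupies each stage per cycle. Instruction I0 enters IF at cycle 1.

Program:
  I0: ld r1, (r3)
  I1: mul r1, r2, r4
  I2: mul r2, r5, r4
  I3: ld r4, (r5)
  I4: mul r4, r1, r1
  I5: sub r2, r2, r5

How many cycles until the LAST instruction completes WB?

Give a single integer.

I0 ld r1 <- r3: IF@1 ID@2 stall=0 (-) EX@3 MEM@4 WB@5
I1 mul r1 <- r2,r4: IF@2 ID@3 stall=0 (-) EX@4 MEM@5 WB@6
I2 mul r2 <- r5,r4: IF@3 ID@4 stall=0 (-) EX@5 MEM@6 WB@7
I3 ld r4 <- r5: IF@4 ID@5 stall=0 (-) EX@6 MEM@7 WB@8
I4 mul r4 <- r1,r1: IF@5 ID@6 stall=0 (-) EX@7 MEM@8 WB@9
I5 sub r2 <- r2,r5: IF@6 ID@7 stall=0 (-) EX@8 MEM@9 WB@10

Answer: 10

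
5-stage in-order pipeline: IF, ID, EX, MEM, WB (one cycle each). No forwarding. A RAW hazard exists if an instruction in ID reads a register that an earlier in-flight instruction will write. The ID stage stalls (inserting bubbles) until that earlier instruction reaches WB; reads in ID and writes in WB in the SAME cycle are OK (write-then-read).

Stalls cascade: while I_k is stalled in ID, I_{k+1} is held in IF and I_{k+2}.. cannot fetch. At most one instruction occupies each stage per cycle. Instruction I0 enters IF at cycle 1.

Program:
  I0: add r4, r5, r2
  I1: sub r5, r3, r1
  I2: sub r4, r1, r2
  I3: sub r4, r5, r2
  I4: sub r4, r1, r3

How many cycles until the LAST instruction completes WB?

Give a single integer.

Answer: 10

Derivation:
I0 add r4 <- r5,r2: IF@1 ID@2 stall=0 (-) EX@3 MEM@4 WB@5
I1 sub r5 <- r3,r1: IF@2 ID@3 stall=0 (-) EX@4 MEM@5 WB@6
I2 sub r4 <- r1,r2: IF@3 ID@4 stall=0 (-) EX@5 MEM@6 WB@7
I3 sub r4 <- r5,r2: IF@4 ID@5 stall=1 (RAW on I1.r5 (WB@6)) EX@7 MEM@8 WB@9
I4 sub r4 <- r1,r3: IF@5 ID@7 stall=0 (-) EX@8 MEM@9 WB@10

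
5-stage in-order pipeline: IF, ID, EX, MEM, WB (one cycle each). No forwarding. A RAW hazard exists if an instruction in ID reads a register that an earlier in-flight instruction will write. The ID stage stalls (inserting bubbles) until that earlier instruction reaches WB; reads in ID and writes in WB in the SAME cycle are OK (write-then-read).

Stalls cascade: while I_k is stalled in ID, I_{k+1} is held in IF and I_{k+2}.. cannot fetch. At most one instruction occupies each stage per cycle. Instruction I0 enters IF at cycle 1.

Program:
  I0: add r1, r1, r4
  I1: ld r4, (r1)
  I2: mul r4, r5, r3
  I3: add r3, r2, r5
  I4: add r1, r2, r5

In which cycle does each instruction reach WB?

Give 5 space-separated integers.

I0 add r1 <- r1,r4: IF@1 ID@2 stall=0 (-) EX@3 MEM@4 WB@5
I1 ld r4 <- r1: IF@2 ID@3 stall=2 (RAW on I0.r1 (WB@5)) EX@6 MEM@7 WB@8
I2 mul r4 <- r5,r3: IF@3 ID@6 stall=0 (-) EX@7 MEM@8 WB@9
I3 add r3 <- r2,r5: IF@6 ID@7 stall=0 (-) EX@8 MEM@9 WB@10
I4 add r1 <- r2,r5: IF@7 ID@8 stall=0 (-) EX@9 MEM@10 WB@11

Answer: 5 8 9 10 11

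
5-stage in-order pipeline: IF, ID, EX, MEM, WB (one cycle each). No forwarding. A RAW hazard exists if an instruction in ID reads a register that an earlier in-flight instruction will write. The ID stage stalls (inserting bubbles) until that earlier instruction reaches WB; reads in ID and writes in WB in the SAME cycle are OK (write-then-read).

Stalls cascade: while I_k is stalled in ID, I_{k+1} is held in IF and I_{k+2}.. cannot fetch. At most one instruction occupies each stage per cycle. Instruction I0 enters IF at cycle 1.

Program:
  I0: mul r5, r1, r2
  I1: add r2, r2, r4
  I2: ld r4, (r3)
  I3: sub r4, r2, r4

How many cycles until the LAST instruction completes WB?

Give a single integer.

I0 mul r5 <- r1,r2: IF@1 ID@2 stall=0 (-) EX@3 MEM@4 WB@5
I1 add r2 <- r2,r4: IF@2 ID@3 stall=0 (-) EX@4 MEM@5 WB@6
I2 ld r4 <- r3: IF@3 ID@4 stall=0 (-) EX@5 MEM@6 WB@7
I3 sub r4 <- r2,r4: IF@4 ID@5 stall=2 (RAW on I2.r4 (WB@7)) EX@8 MEM@9 WB@10

Answer: 10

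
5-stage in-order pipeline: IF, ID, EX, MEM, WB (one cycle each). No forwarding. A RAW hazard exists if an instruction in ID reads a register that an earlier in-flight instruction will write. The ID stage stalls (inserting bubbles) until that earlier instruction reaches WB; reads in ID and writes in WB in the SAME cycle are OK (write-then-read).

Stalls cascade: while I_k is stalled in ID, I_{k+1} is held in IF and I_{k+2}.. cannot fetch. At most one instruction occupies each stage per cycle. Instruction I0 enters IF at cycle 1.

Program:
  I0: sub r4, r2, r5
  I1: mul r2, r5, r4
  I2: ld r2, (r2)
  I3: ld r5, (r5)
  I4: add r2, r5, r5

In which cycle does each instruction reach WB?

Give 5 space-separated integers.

I0 sub r4 <- r2,r5: IF@1 ID@2 stall=0 (-) EX@3 MEM@4 WB@5
I1 mul r2 <- r5,r4: IF@2 ID@3 stall=2 (RAW on I0.r4 (WB@5)) EX@6 MEM@7 WB@8
I2 ld r2 <- r2: IF@3 ID@6 stall=2 (RAW on I1.r2 (WB@8)) EX@9 MEM@10 WB@11
I3 ld r5 <- r5: IF@6 ID@9 stall=0 (-) EX@10 MEM@11 WB@12
I4 add r2 <- r5,r5: IF@9 ID@10 stall=2 (RAW on I3.r5 (WB@12)) EX@13 MEM@14 WB@15

Answer: 5 8 11 12 15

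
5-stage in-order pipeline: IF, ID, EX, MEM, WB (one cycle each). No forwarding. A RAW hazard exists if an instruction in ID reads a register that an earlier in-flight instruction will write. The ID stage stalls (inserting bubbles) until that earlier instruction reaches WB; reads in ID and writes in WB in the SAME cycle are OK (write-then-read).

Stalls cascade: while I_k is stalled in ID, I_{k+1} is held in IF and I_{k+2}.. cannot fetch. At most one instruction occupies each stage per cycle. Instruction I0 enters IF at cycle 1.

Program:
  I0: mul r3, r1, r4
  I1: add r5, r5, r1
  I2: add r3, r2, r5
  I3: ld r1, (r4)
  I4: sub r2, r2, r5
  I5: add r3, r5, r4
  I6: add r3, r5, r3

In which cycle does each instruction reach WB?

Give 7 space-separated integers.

Answer: 5 6 9 10 11 12 15

Derivation:
I0 mul r3 <- r1,r4: IF@1 ID@2 stall=0 (-) EX@3 MEM@4 WB@5
I1 add r5 <- r5,r1: IF@2 ID@3 stall=0 (-) EX@4 MEM@5 WB@6
I2 add r3 <- r2,r5: IF@3 ID@4 stall=2 (RAW on I1.r5 (WB@6)) EX@7 MEM@8 WB@9
I3 ld r1 <- r4: IF@4 ID@7 stall=0 (-) EX@8 MEM@9 WB@10
I4 sub r2 <- r2,r5: IF@7 ID@8 stall=0 (-) EX@9 MEM@10 WB@11
I5 add r3 <- r5,r4: IF@8 ID@9 stall=0 (-) EX@10 MEM@11 WB@12
I6 add r3 <- r5,r3: IF@9 ID@10 stall=2 (RAW on I5.r3 (WB@12)) EX@13 MEM@14 WB@15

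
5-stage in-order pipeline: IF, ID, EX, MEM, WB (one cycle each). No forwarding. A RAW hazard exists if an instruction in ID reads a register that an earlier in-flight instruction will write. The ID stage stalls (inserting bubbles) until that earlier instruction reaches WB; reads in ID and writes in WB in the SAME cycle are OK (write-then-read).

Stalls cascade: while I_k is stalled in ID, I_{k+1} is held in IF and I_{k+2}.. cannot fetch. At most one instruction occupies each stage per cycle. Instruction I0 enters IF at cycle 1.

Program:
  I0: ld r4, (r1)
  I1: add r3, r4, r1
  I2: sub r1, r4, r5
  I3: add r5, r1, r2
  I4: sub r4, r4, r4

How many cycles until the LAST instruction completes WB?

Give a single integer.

Answer: 13

Derivation:
I0 ld r4 <- r1: IF@1 ID@2 stall=0 (-) EX@3 MEM@4 WB@5
I1 add r3 <- r4,r1: IF@2 ID@3 stall=2 (RAW on I0.r4 (WB@5)) EX@6 MEM@7 WB@8
I2 sub r1 <- r4,r5: IF@3 ID@6 stall=0 (-) EX@7 MEM@8 WB@9
I3 add r5 <- r1,r2: IF@6 ID@7 stall=2 (RAW on I2.r1 (WB@9)) EX@10 MEM@11 WB@12
I4 sub r4 <- r4,r4: IF@7 ID@10 stall=0 (-) EX@11 MEM@12 WB@13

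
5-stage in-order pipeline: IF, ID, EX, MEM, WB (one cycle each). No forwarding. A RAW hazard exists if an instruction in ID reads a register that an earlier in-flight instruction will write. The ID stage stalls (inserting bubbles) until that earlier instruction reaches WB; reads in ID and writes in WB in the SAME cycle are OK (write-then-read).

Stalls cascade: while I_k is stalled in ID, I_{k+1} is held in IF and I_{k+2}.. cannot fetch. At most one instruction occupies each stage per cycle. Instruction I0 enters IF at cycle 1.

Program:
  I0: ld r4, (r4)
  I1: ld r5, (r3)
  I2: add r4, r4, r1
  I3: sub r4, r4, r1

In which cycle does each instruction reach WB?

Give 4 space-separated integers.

Answer: 5 6 8 11

Derivation:
I0 ld r4 <- r4: IF@1 ID@2 stall=0 (-) EX@3 MEM@4 WB@5
I1 ld r5 <- r3: IF@2 ID@3 stall=0 (-) EX@4 MEM@5 WB@6
I2 add r4 <- r4,r1: IF@3 ID@4 stall=1 (RAW on I0.r4 (WB@5)) EX@6 MEM@7 WB@8
I3 sub r4 <- r4,r1: IF@4 ID@6 stall=2 (RAW on I2.r4 (WB@8)) EX@9 MEM@10 WB@11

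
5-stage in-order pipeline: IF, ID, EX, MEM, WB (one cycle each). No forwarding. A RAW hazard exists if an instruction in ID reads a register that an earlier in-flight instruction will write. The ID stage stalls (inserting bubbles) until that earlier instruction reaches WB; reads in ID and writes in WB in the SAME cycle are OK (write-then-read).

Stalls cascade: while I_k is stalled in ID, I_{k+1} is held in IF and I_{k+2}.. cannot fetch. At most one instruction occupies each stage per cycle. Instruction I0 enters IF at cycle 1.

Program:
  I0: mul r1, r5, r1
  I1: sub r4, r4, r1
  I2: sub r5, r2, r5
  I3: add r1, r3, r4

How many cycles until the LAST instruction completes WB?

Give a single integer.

Answer: 11

Derivation:
I0 mul r1 <- r5,r1: IF@1 ID@2 stall=0 (-) EX@3 MEM@4 WB@5
I1 sub r4 <- r4,r1: IF@2 ID@3 stall=2 (RAW on I0.r1 (WB@5)) EX@6 MEM@7 WB@8
I2 sub r5 <- r2,r5: IF@3 ID@6 stall=0 (-) EX@7 MEM@8 WB@9
I3 add r1 <- r3,r4: IF@6 ID@7 stall=1 (RAW on I1.r4 (WB@8)) EX@9 MEM@10 WB@11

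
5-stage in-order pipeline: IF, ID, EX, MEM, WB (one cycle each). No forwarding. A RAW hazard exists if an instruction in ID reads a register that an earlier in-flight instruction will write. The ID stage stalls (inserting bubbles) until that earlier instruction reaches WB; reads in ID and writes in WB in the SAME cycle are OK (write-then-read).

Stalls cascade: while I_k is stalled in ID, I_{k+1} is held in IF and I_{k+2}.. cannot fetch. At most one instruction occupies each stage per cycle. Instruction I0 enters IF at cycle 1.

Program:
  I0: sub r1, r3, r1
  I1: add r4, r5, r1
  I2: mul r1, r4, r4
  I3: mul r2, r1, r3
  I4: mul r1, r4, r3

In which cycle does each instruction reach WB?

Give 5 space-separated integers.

Answer: 5 8 11 14 15

Derivation:
I0 sub r1 <- r3,r1: IF@1 ID@2 stall=0 (-) EX@3 MEM@4 WB@5
I1 add r4 <- r5,r1: IF@2 ID@3 stall=2 (RAW on I0.r1 (WB@5)) EX@6 MEM@7 WB@8
I2 mul r1 <- r4,r4: IF@3 ID@6 stall=2 (RAW on I1.r4 (WB@8)) EX@9 MEM@10 WB@11
I3 mul r2 <- r1,r3: IF@6 ID@9 stall=2 (RAW on I2.r1 (WB@11)) EX@12 MEM@13 WB@14
I4 mul r1 <- r4,r3: IF@9 ID@12 stall=0 (-) EX@13 MEM@14 WB@15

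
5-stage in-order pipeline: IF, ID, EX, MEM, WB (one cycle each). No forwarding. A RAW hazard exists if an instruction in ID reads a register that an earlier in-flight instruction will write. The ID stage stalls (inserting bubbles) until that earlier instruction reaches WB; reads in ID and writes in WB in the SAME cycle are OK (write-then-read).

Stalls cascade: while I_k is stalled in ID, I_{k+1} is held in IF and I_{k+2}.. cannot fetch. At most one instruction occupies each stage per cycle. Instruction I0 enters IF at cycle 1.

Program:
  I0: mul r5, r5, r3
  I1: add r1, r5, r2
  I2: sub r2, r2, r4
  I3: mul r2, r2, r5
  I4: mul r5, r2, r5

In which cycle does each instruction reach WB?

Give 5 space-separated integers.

I0 mul r5 <- r5,r3: IF@1 ID@2 stall=0 (-) EX@3 MEM@4 WB@5
I1 add r1 <- r5,r2: IF@2 ID@3 stall=2 (RAW on I0.r5 (WB@5)) EX@6 MEM@7 WB@8
I2 sub r2 <- r2,r4: IF@3 ID@6 stall=0 (-) EX@7 MEM@8 WB@9
I3 mul r2 <- r2,r5: IF@6 ID@7 stall=2 (RAW on I2.r2 (WB@9)) EX@10 MEM@11 WB@12
I4 mul r5 <- r2,r5: IF@7 ID@10 stall=2 (RAW on I3.r2 (WB@12)) EX@13 MEM@14 WB@15

Answer: 5 8 9 12 15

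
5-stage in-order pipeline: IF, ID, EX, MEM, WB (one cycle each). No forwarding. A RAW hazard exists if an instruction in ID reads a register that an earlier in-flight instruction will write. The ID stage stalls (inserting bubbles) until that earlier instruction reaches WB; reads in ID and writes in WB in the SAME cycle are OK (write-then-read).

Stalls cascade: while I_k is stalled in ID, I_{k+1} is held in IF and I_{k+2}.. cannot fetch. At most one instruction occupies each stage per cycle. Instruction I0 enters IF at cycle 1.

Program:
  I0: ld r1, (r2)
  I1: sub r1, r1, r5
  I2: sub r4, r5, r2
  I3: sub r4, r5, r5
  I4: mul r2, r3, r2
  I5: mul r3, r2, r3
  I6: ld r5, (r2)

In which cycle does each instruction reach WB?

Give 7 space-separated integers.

I0 ld r1 <- r2: IF@1 ID@2 stall=0 (-) EX@3 MEM@4 WB@5
I1 sub r1 <- r1,r5: IF@2 ID@3 stall=2 (RAW on I0.r1 (WB@5)) EX@6 MEM@7 WB@8
I2 sub r4 <- r5,r2: IF@3 ID@6 stall=0 (-) EX@7 MEM@8 WB@9
I3 sub r4 <- r5,r5: IF@6 ID@7 stall=0 (-) EX@8 MEM@9 WB@10
I4 mul r2 <- r3,r2: IF@7 ID@8 stall=0 (-) EX@9 MEM@10 WB@11
I5 mul r3 <- r2,r3: IF@8 ID@9 stall=2 (RAW on I4.r2 (WB@11)) EX@12 MEM@13 WB@14
I6 ld r5 <- r2: IF@9 ID@12 stall=0 (-) EX@13 MEM@14 WB@15

Answer: 5 8 9 10 11 14 15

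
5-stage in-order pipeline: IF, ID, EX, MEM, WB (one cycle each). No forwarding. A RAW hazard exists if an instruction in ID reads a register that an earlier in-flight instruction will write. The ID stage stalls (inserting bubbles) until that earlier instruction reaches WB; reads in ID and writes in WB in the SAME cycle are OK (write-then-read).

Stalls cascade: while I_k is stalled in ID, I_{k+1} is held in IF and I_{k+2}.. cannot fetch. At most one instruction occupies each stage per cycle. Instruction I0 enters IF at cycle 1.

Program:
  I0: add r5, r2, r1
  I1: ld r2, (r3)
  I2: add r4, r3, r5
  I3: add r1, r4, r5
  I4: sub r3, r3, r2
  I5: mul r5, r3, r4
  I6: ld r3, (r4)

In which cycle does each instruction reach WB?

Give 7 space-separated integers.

I0 add r5 <- r2,r1: IF@1 ID@2 stall=0 (-) EX@3 MEM@4 WB@5
I1 ld r2 <- r3: IF@2 ID@3 stall=0 (-) EX@4 MEM@5 WB@6
I2 add r4 <- r3,r5: IF@3 ID@4 stall=1 (RAW on I0.r5 (WB@5)) EX@6 MEM@7 WB@8
I3 add r1 <- r4,r5: IF@4 ID@6 stall=2 (RAW on I2.r4 (WB@8)) EX@9 MEM@10 WB@11
I4 sub r3 <- r3,r2: IF@6 ID@9 stall=0 (-) EX@10 MEM@11 WB@12
I5 mul r5 <- r3,r4: IF@9 ID@10 stall=2 (RAW on I4.r3 (WB@12)) EX@13 MEM@14 WB@15
I6 ld r3 <- r4: IF@10 ID@13 stall=0 (-) EX@14 MEM@15 WB@16

Answer: 5 6 8 11 12 15 16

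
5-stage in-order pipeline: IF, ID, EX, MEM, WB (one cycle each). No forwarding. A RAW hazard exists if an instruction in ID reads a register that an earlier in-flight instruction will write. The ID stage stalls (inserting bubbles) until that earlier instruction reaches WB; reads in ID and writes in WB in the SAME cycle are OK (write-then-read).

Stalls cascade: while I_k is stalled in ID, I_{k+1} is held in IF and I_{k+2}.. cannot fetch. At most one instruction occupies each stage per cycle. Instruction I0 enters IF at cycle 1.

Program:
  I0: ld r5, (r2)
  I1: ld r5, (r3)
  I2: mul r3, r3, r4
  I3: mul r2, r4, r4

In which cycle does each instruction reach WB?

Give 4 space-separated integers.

I0 ld r5 <- r2: IF@1 ID@2 stall=0 (-) EX@3 MEM@4 WB@5
I1 ld r5 <- r3: IF@2 ID@3 stall=0 (-) EX@4 MEM@5 WB@6
I2 mul r3 <- r3,r4: IF@3 ID@4 stall=0 (-) EX@5 MEM@6 WB@7
I3 mul r2 <- r4,r4: IF@4 ID@5 stall=0 (-) EX@6 MEM@7 WB@8

Answer: 5 6 7 8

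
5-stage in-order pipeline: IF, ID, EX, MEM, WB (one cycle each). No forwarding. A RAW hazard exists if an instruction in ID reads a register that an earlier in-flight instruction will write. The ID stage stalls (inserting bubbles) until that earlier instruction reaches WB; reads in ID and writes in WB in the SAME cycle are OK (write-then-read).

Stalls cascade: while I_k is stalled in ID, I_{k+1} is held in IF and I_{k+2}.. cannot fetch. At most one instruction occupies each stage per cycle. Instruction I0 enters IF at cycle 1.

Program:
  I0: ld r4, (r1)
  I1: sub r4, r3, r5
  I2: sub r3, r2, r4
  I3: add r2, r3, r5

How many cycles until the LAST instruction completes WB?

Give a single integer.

Answer: 12

Derivation:
I0 ld r4 <- r1: IF@1 ID@2 stall=0 (-) EX@3 MEM@4 WB@5
I1 sub r4 <- r3,r5: IF@2 ID@3 stall=0 (-) EX@4 MEM@5 WB@6
I2 sub r3 <- r2,r4: IF@3 ID@4 stall=2 (RAW on I1.r4 (WB@6)) EX@7 MEM@8 WB@9
I3 add r2 <- r3,r5: IF@4 ID@7 stall=2 (RAW on I2.r3 (WB@9)) EX@10 MEM@11 WB@12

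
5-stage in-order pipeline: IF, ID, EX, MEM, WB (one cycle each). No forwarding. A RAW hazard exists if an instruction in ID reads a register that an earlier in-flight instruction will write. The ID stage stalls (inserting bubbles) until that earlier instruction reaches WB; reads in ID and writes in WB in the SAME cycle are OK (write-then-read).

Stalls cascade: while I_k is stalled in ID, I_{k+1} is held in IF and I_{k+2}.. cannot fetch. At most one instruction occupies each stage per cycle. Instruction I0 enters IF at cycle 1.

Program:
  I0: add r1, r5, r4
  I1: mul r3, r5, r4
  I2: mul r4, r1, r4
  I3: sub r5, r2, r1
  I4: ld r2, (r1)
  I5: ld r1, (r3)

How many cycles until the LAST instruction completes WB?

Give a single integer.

I0 add r1 <- r5,r4: IF@1 ID@2 stall=0 (-) EX@3 MEM@4 WB@5
I1 mul r3 <- r5,r4: IF@2 ID@3 stall=0 (-) EX@4 MEM@5 WB@6
I2 mul r4 <- r1,r4: IF@3 ID@4 stall=1 (RAW on I0.r1 (WB@5)) EX@6 MEM@7 WB@8
I3 sub r5 <- r2,r1: IF@4 ID@6 stall=0 (-) EX@7 MEM@8 WB@9
I4 ld r2 <- r1: IF@6 ID@7 stall=0 (-) EX@8 MEM@9 WB@10
I5 ld r1 <- r3: IF@7 ID@8 stall=0 (-) EX@9 MEM@10 WB@11

Answer: 11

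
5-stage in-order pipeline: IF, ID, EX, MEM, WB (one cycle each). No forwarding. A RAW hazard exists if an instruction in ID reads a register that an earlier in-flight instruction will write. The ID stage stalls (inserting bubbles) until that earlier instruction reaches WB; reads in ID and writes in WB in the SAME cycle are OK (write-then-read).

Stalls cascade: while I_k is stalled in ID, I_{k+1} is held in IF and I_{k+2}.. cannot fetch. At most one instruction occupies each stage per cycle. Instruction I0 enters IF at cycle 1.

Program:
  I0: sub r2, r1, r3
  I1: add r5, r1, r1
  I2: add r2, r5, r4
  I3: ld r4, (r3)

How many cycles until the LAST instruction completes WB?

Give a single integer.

Answer: 10

Derivation:
I0 sub r2 <- r1,r3: IF@1 ID@2 stall=0 (-) EX@3 MEM@4 WB@5
I1 add r5 <- r1,r1: IF@2 ID@3 stall=0 (-) EX@4 MEM@5 WB@6
I2 add r2 <- r5,r4: IF@3 ID@4 stall=2 (RAW on I1.r5 (WB@6)) EX@7 MEM@8 WB@9
I3 ld r4 <- r3: IF@4 ID@7 stall=0 (-) EX@8 MEM@9 WB@10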